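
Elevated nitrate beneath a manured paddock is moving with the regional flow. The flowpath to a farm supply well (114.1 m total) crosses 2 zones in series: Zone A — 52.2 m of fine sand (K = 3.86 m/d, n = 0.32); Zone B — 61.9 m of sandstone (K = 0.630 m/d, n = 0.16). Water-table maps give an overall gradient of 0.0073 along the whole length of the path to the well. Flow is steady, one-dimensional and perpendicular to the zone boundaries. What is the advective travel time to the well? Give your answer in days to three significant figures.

Continuity: the same q passes through each zone, so ΔH = q·Σ(L_j/K_j) — the zones act as resistances in series.
Σ(L/K) = 52.2/3.86 + 61.9/0.630 = 13.52 + 98.25 = 111.8 d
K_eq = L_total / Σ(L/K) = 114.1 / 111.8 = 1.021 m/d
q = K_eq · i = 1.021 × 0.0073 = 0.007452 m/d (same in every zone)
Zone A: v = q/n = 0.007452/0.32 = 0.02329 m/d → t_A = 52.2/0.02329 = 2242 d
Zone B: v = q/n = 0.007452/0.16 = 0.04657 m/d → t_B = 61.9/0.04657 = 1329 d
Total t = 2242 + 1329 = 3571 d

3570 days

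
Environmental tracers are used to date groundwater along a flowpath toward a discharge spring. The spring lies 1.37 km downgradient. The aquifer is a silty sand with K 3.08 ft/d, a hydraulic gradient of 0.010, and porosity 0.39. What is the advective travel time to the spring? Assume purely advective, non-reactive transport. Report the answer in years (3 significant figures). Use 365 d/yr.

156 years

K = 3.08 ft/d × 0.3048 = 0.9388 m/d
Specific discharge q = 0.9388 × 0.010 = 0.009388 m/d
v_s = q/n_e = 0.009388/0.39 = 0.02407 m/d
L = 1.37 km = 1370 m
t = L / v = 1370 / 0.02407 = 56910 d
   = 56910 / 365 = 156 yr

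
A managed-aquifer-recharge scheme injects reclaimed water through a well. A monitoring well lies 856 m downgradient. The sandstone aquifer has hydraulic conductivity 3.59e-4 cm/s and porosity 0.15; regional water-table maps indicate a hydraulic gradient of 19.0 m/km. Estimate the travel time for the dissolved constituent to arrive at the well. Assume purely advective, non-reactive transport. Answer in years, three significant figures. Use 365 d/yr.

59.7 years

K = 3.59e-4 cm/s × 864 = 0.3102 m/d
q = Ki = 0.3102 × 0.019 = 0.005893 m/d
v_s = q/n_e = 0.005893/0.15 = 0.03929 m/d
t = L / v = 856 / 0.03929 = 21790 d
   = 21790 / 365 = 59.7 yr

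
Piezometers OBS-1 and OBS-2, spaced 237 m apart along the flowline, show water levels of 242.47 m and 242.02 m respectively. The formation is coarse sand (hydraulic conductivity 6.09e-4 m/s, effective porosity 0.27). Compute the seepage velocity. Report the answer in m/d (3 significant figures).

Hydraulic gradient i = (242.47 − 242.02) / 237 = 0.45 / 237 = 0.001899
K = 6.09e-4 m/s × 86400 s/d = 52.62 m/d
Specific discharge q = 52.62 × 0.001899 = 0.09991 m/d
v = Ki/n = 52.62·0.001899/0.27 = 0.3700 m/d

0.370 m/d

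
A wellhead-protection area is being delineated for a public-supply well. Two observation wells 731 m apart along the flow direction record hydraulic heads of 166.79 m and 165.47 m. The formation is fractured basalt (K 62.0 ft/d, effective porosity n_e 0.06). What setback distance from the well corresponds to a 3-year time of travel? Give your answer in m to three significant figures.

623 m

Hydraulic gradient i = (166.79 − 165.47) / 731 = 1.32 / 731 = 0.001806
K = 62.0 ft/d × 0.3048 = 18.90 m/d
Specific discharge q = 18.90 × 0.001806 = 0.03412 m/d
Average linear velocity = 0.03412 / 0.06 = 0.5687 m/d
T = 3 yr × 365 = 1095 d
L = v × T = 0.5687 × 1095 = 622.8 m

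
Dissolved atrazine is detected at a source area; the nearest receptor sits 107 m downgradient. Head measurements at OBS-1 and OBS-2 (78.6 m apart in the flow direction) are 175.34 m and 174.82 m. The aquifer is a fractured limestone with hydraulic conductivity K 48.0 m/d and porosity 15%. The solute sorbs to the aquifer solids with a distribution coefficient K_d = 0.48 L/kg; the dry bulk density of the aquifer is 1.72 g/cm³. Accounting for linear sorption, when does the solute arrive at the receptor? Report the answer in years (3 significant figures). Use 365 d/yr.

0.901 years

Hydraulic gradient i = (175.34 − 174.82) / 78.6 = 0.52 / 78.6 = 0.006616
q = Ki = 48.0 × 0.006616 = 0.3176 m/d
v_s = q/n_e = 0.3176/0.15 = 2.117 m/d
Retardation R = 1 + ρ_b·K_d/n = 1 + 1.72×0.48/0.15 = 6.504
Contaminant velocity v_c = v/R = 2.117/6.504 = 0.3255 m/d
t = L/v_c = 107/0.3255 = 328.7 d
   = 328.7/365 = 0.901 yr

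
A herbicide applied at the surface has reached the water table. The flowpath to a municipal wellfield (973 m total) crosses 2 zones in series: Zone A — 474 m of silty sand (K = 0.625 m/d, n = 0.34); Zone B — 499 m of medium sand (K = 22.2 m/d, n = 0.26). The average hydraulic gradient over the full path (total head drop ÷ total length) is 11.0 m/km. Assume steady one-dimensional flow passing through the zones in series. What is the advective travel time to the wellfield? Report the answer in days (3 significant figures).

Steady 1-D flow in series ⇒ the Darcy flux q is identical in every zone and the zone head losses add (resistances L/K in series).
Σ(L/K) = 474/0.625 + 499/22.2 = 758.4 + 22.48 = 780.9 d
K_eq = L_total / Σ(L/K) = 973 / 780.9 = 1.246 m/d
q = K_eq · i = 1.246 × 0.011 = 0.01371 m/d (same in every zone)
Zone A: v = q/n = 0.01371/0.34 = 0.04031 m/d → t_A = 474/0.04031 = 11760 d
Zone B: v = q/n = 0.01371/0.26 = 0.05272 m/d → t_B = 499/0.05272 = 9466 d
Total t = 11760 + 9466 = 21220 d

21200 days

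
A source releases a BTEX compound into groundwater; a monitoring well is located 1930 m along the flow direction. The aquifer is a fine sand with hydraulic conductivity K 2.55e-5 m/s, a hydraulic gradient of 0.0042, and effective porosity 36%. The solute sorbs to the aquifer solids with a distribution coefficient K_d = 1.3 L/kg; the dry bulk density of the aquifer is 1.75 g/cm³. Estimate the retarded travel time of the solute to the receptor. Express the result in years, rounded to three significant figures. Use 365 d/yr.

1510 years

K = 2.55e-5 m/s × 86400 s/d = 2.203 m/d
q = Ki = 2.203 × 0.0042 = 0.009253 m/d
v = Ki/n = 2.203·0.0042/0.36 = 0.02570 m/d
Retardation R = 1 + ρ_b·K_d/n = 1 + 1.75×1.3/0.36 = 7.319
Contaminant velocity v_c = v/R = 0.02570/7.319 = 0.003512 m/d
t = L/v_c = 1930/0.003512 = 549600 d
   = 549600/365 = 1510 yr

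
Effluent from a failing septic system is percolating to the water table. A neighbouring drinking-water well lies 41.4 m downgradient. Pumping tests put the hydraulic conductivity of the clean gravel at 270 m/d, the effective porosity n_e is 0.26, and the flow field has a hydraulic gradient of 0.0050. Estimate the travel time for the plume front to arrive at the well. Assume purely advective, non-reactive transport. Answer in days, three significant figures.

7.97 days

q = Ki = 270 × 0.0050 = 1.350 m/d
v = Ki/n = 270·0.0050/0.26 = 5.192 m/d
t = L / v = 41.4 / 5.192 = 7.973 d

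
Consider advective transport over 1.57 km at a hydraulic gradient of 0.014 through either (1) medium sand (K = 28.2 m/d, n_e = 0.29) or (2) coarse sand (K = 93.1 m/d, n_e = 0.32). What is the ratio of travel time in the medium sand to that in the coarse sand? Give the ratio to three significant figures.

2.99

Unit 1 (medium sand): v = 28.2×0.014/0.29 = 1.361 m/d, t = 1570/1.361 = 1153 d
Unit 2 (coarse sand): v = 93.1×0.014/0.32 = 4.073 m/d, t = 1570/4.073 = 385.5 d
t(medium sand) / t(coarse sand) = 1153/385.5 = 2.99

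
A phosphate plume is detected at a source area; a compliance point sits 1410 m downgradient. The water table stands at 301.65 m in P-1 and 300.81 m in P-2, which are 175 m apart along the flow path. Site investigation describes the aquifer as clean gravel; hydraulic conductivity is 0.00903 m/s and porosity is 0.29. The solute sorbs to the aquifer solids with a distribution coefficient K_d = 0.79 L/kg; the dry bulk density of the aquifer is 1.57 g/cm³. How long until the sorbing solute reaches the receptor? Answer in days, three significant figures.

Hydraulic gradient i = (301.65 − 300.81) / 175 = 0.84 / 175 = 0.004800
K = 0.00903 m/s × 86400 s/d = 780.2 m/d
Specific discharge q = 780.2 × 0.004800 = 3.745 m/d
v = Ki/n = 780.2·0.004800/0.29 = 12.91 m/d
Retardation R = 1 + ρ_b·K_d/n = 1 + 1.57×0.79/0.29 = 5.277
Contaminant velocity v_c = v/R = 12.91/5.277 = 2.447 m/d
t = L/v_c = 1410/2.447 = 576.2 d

576 days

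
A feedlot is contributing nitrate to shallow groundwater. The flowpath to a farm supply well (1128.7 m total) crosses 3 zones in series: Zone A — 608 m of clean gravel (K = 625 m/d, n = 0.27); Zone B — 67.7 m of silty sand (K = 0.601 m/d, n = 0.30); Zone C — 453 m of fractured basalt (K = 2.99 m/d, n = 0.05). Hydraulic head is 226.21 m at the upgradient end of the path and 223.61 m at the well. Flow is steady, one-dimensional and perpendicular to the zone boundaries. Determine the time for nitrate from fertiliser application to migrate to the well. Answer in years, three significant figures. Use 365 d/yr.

57.9 years

Total head drop ΔH = 226.21 − 223.61 = 2.60 m
Continuity: the same q passes through each zone, so ΔH = q·Σ(L_j/K_j) — the zones act as resistances in series.
Σ(L/K) = 608/625 + 67.7/0.601 + 453/2.99 = 0.9728 + 112.6 + 151.5 = 265.1 d
q = ΔH / Σ(L/K) = 2.60 / 265.1 = 0.009807 m/d (same in every zone)
Zone A: v = q/n = 0.009807/0.27 = 0.03632 m/d → t_A = 608/0.03632 = 16740 d
Zone B: v = q/n = 0.009807/0.30 = 0.03269 m/d → t_B = 67.7/0.03269 = 2071 d
Zone C: v = q/n = 0.009807/0.05 = 0.1961 m/d → t_C = 453/0.1961 = 2310 d
Total t = 16740 + 2071 + 2310 = 21120 d
   = 21120 / 365 = 57.9 yr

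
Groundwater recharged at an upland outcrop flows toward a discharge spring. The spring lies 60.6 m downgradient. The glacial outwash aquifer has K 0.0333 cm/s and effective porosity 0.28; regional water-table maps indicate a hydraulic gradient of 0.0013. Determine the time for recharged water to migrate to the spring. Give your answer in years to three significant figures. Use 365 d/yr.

K = 0.0333 cm/s × 864 = 28.77 m/d
Specific discharge q = 28.77 × 0.0013 = 0.03740 m/d
v = Ki/n = 28.77·0.0013/0.28 = 0.1336 m/d
t = L / v = 60.6 / 0.1336 = 453.7 d
   = 453.7 / 365 = 1.24 yr

1.24 years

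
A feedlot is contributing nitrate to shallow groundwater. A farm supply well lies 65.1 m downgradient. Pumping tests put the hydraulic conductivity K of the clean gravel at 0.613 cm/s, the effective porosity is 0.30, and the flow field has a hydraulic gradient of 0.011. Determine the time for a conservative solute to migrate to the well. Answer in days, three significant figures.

3.35 days

K = 0.613 cm/s × 864 = 529.6 m/d
q = Ki = 529.6 × 0.011 = 5.826 m/d
v = Ki/n = 529.6·0.011/0.30 = 19.42 m/d
t = L / v = 65.1 / 19.42 = 3.352 d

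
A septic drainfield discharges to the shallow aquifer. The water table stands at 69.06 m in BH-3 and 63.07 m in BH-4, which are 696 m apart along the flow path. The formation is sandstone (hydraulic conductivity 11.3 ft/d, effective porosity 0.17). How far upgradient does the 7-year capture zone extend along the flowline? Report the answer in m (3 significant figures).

446 m

Hydraulic gradient i = (69.06 − 63.07) / 696 = 5.99 / 696 = 0.008606
K = 11.3 ft/d × 0.3048 = 3.444 m/d
Specific discharge q = 3.444 × 0.008606 = 0.02964 m/d
v_s = q/n_e = 0.02964/0.17 = 0.1744 m/d
T = 7 yr × 365 = 2555 d
L = v × T = 0.1744 × 2555 = 445.5 m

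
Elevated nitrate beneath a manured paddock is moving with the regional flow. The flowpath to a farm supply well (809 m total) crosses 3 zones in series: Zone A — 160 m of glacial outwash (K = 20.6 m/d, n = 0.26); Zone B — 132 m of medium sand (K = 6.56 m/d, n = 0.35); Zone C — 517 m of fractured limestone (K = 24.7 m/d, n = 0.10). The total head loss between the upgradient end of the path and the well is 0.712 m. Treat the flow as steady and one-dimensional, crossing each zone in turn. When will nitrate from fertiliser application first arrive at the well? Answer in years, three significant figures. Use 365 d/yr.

Steady 1-D flow in series ⇒ the Darcy flux q is identical in every zone and the zone head losses add (resistances L/K in series).
Σ(L/K) = 160/20.6 + 132/6.56 + 517/24.7 = 7.767 + 20.12 + 20.93 = 48.82 d
q = ΔH / Σ(L/K) = 0.712 / 48.82 = 0.01458 m/d (same in every zone)
Zone A: v = q/n = 0.01458/0.26 = 0.05609 m/d → t_A = 160/0.05609 = 2852 d
Zone B: v = q/n = 0.01458/0.35 = 0.04167 m/d → t_B = 132/0.04167 = 3168 d
Zone C: v = q/n = 0.01458/0.10 = 0.1458 m/d → t_C = 517/0.1458 = 3545 d
Total t = 2852 + 3168 + 3545 = 9565 d
   = 9565 / 365 = 26.2 yr

26.2 years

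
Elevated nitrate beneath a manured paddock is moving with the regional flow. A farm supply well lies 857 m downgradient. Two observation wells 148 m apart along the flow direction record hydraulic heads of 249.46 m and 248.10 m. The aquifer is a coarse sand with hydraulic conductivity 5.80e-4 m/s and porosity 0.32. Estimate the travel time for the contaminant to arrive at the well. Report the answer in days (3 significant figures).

Hydraulic gradient i = (249.46 − 248.10) / 148 = 1.36 / 148 = 0.009189
K = 5.80e-4 m/s × 86400 s/d = 50.11 m/d
Darcy flux q = K·i = 50.11 × 0.009189 = 0.4605 m/d
v = Ki/n = 50.11·0.009189/0.32 = 1.439 m/d
t = L / v = 857 / 1.439 = 595.5 d

596 days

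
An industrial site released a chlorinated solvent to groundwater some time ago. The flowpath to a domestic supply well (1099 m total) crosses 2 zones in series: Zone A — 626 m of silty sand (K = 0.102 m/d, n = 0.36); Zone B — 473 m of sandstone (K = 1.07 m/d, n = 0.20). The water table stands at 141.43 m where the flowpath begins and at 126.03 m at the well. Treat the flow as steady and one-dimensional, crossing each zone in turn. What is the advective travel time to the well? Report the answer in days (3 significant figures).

Total head drop ΔH = 141.43 − 126.03 = 15.40 m
Continuity: the same q passes through each zone, so ΔH = q·Σ(L_j/K_j) — the zones act as resistances in series.
Σ(L/K) = 626/0.102 + 473/1.07 = 6137 + 442.1 = 6579 d
q = ΔH / Σ(L/K) = 15.40 / 6579 = 0.002341 m/d (same in every zone)
Zone A: v = q/n = 0.002341/0.36 = 0.006502 m/d → t_A = 626/0.006502 = 96280 d
Zone B: v = q/n = 0.002341/0.20 = 0.01170 m/d → t_B = 473/0.01170 = 40420 d
Total t = 96280 + 40420 = 136700 d

137000 days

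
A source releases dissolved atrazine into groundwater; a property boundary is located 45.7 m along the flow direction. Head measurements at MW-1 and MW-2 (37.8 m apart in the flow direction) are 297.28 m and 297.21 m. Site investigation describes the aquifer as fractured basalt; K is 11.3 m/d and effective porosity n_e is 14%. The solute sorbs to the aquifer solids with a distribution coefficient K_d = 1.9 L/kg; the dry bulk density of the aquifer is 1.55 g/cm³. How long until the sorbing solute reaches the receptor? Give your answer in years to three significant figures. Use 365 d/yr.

Hydraulic gradient i = (297.28 − 297.21) / 37.8 = 0.07 / 37.8 = 0.001852
Darcy flux q = K·i = 11.3 × 0.001852 = 0.02093 m/d
v_s = q/n_e = 0.02093/0.14 = 0.1495 m/d
Retardation R = 1 + ρ_b·K_d/n = 1 + 1.55×1.9/0.14 = 22.04
Contaminant velocity v_c = v/R = 0.1495/22.04 = 0.006783 m/d
t = L/v_c = 45.7/0.006783 = 6737 d
   = 6737/365 = 18.5 yr

18.5 years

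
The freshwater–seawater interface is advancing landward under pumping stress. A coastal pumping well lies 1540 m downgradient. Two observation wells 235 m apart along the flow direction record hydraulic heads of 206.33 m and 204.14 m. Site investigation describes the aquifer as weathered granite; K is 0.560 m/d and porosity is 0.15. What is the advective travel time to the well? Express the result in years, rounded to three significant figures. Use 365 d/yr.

Hydraulic gradient i = (206.33 − 204.14) / 235 = 2.19 / 235 = 0.009319
Darcy flux q = K·i = 0.560 × 0.009319 = 0.005219 m/d
Average linear velocity = 0.005219 / 0.15 = 0.03479 m/d
t = L / v = 1540 / 0.03479 = 44260 d
   = 44260 / 365 = 121 yr

121 years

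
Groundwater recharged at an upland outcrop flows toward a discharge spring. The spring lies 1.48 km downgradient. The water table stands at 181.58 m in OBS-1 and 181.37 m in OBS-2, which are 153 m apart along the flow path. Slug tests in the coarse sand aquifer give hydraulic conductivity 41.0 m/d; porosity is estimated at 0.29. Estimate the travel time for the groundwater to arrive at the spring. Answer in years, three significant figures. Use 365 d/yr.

20.9 years

Hydraulic gradient i = (181.58 − 181.37) / 153 = 0.21 / 153 = 0.001373
Specific discharge q = 41.0 × 0.001373 = 0.05627 m/d
Seepage velocity v = q / n = 0.05627 / 0.29 = 0.1941 m/d
L = 1.48 km = 1480 m
t = L / v = 1480 / 0.1941 = 7627 d
   = 7627 / 365 = 20.9 yr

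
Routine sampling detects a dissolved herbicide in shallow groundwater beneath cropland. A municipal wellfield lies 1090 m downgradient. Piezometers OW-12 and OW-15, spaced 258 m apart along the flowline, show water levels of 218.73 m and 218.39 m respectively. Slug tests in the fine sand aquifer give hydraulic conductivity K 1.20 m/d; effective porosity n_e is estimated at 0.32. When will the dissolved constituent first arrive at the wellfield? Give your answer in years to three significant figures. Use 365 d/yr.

604 years

Hydraulic gradient i = (218.73 − 218.39) / 258 = 0.34 / 258 = 0.001318
Specific discharge q = 1.20 × 0.001318 = 0.001581 m/d
Seepage velocity v = q / n = 0.001581 / 0.32 = 0.004942 m/d
t = L / v = 1090 / 0.004942 = 220600 d
   = 220600 / 365 = 604 yr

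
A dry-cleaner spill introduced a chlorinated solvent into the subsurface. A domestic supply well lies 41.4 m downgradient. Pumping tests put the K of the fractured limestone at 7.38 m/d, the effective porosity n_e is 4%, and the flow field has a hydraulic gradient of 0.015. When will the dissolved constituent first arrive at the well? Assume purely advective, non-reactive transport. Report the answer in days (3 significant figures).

q = Ki = 7.38 × 0.015 = 0.1107 m/d
Average linear velocity = 0.1107 / 0.04 = 2.767 m/d
t = L / v = 41.4 / 2.767 = 14.96 d

15.0 days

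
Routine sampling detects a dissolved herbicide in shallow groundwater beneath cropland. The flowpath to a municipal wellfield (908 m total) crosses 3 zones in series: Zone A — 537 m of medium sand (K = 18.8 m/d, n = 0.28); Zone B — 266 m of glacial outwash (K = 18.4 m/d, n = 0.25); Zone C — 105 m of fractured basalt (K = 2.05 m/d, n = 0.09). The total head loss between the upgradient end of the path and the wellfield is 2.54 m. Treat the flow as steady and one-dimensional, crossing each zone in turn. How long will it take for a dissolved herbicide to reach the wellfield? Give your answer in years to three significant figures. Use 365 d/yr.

Steady 1-D flow in series ⇒ the Darcy flux q is identical in every zone and the zone head losses add (resistances L/K in series).
Σ(L/K) = 537/18.8 + 266/18.4 + 105/2.05 = 28.56 + 14.46 + 51.22 = 94.24 d
q = ΔH / Σ(L/K) = 2.54 / 94.24 = 0.02695 m/d (same in every zone)
Zone A: v = q/n = 0.02695/0.28 = 0.09626 m/d → t_A = 537/0.09626 = 5579 d
Zone B: v = q/n = 0.02695/0.25 = 0.1078 m/d → t_B = 266/0.1078 = 2467 d
Zone C: v = q/n = 0.02695/0.09 = 0.2995 m/d → t_C = 105/0.2995 = 350.6 d
Total t = 5579 + 2467 + 350.6 = 8397 d
   = 8397 / 365 = 23.0 yr

23.0 years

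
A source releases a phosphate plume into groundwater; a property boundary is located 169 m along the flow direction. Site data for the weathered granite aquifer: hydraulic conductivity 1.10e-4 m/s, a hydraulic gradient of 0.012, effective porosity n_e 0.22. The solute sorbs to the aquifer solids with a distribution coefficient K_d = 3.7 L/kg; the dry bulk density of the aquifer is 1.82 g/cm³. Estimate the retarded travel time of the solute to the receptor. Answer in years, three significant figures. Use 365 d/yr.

K = 1.10e-4 m/s × 86400 s/d = 9.504 m/d
Darcy flux q = K·i = 9.504 × 0.012 = 0.1140 m/d
Average linear velocity = 0.1140 / 0.22 = 0.5184 m/d
Retardation R = 1 + ρ_b·K_d/n = 1 + 1.82×3.7/0.22 = 31.61
Contaminant velocity v_c = v/R = 0.5184/31.61 = 0.01640 m/d
t = L/v_c = 169/0.01640 = 10300 d
   = 10300/365 = 28.2 yr

28.2 years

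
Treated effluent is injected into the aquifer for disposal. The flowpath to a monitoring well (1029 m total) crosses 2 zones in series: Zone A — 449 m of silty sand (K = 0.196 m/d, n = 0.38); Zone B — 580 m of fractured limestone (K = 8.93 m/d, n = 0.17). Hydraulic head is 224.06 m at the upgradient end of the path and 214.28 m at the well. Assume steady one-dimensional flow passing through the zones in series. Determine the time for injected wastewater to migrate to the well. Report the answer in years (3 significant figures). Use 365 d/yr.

178 years

Total head drop ΔH = 224.06 − 214.28 = 9.78 m
Steady 1-D flow in series ⇒ the Darcy flux q is identical in every zone and the zone head losses add (resistances L/K in series).
Σ(L/K) = 449/0.196 + 580/8.93 = 2291 + 64.95 = 2356 d
q = ΔH / Σ(L/K) = 9.78 / 2356 = 0.004152 m/d (same in every zone)
Zone A: v = q/n = 0.004152/0.38 = 0.01093 m/d → t_A = 449/0.01093 = 41100 d
Zone B: v = q/n = 0.004152/0.17 = 0.02442 m/d → t_B = 580/0.02442 = 23750 d
Total t = 41100 + 23750 = 64850 d
   = 64850 / 365 = 178 yr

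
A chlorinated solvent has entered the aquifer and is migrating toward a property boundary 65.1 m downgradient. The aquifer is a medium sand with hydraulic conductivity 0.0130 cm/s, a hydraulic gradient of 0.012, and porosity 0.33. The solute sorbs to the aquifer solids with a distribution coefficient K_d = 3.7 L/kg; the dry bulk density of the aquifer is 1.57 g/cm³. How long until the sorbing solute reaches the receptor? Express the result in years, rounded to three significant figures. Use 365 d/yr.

8.12 years

K = 0.0130 cm/s × 864 = 11.23 m/d
q = Ki = 11.23 × 0.012 = 0.1348 m/d
v = Ki/n = 11.23·0.012/0.33 = 0.4084 m/d
Retardation R = 1 + ρ_b·K_d/n = 1 + 1.57×3.7/0.33 = 18.60
Contaminant velocity v_c = v/R = 0.4084/18.60 = 0.02196 m/d
t = L/v_c = 65.1/0.02196 = 2965 d
   = 2965/365 = 8.12 yr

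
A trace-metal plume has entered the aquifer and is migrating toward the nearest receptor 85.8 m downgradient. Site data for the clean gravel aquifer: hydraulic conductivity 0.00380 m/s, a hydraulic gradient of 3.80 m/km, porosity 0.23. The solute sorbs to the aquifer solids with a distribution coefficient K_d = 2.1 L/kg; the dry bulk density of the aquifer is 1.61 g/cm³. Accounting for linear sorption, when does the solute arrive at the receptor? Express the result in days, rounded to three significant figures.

248 days

K = 0.00380 m/s × 86400 s/d = 328.3 m/d
Specific discharge q = 328.3 × 0.0038 = 1.248 m/d
Seepage velocity v = q / n = 1.248 / 0.23 = 5.424 m/d
Retardation R = 1 + ρ_b·K_d/n = 1 + 1.61×2.1/0.23 = 15.70
Contaminant velocity v_c = v/R = 5.424/15.70 = 0.3455 m/d
t = L/v_c = 85.8/0.3455 = 248.3 d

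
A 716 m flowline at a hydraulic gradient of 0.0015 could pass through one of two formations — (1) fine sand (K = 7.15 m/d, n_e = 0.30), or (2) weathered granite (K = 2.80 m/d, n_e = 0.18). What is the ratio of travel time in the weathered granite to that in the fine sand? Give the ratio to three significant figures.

1.53

Unit 1 (fine sand): v = 7.15×0.0015/0.30 = 0.03575 m/d, t = 716/0.03575 = 20030 d
Unit 2 (weathered granite): v = 2.80×0.0015/0.18 = 0.02333 m/d, t = 716/0.02333 = 30690 d
t(weathered granite) / t(fine sand) = 30690/20030 = 1.53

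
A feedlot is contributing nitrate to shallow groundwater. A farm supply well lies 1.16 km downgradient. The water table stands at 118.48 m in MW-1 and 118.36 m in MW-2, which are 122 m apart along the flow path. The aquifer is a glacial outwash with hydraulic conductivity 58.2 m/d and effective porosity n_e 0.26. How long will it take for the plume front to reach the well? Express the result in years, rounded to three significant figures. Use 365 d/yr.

Hydraulic gradient i = (118.48 − 118.36) / 122 = 0.12 / 122 = 9.836e-4
Specific discharge q = 58.2 × 9.836e-4 = 0.05725 m/d
Average linear velocity = 0.05725 / 0.26 = 0.2202 m/d
L = 1.16 km = 1160 m
t = L / v = 1160 / 0.2202 = 5268 d
   = 5268 / 365 = 14.4 yr

14.4 years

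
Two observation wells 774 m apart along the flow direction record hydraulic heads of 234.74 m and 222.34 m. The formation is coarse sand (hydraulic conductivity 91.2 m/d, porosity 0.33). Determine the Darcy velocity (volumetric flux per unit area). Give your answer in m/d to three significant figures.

Hydraulic gradient i = (234.74 − 222.34) / 774 = 12.40 / 774 = 0.01602
Darcy flux q = K·i = 91.2 × 0.01602 = 1.461 m/d

1.46 m/d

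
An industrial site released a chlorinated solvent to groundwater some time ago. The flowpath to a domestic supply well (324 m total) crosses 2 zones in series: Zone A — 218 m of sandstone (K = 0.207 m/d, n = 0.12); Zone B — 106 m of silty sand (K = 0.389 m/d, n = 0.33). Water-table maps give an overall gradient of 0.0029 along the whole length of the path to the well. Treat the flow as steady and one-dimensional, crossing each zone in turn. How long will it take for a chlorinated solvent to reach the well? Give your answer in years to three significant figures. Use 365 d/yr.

Steady 1-D flow in series ⇒ the Darcy flux q is identical in every zone and the zone head losses add (resistances L/K in series).
Σ(L/K) = 218/0.207 + 106/0.389 = 1053 + 272.5 = 1326 d
K_eq = L_total / Σ(L/K) = 324 / 1326 = 0.2444 m/d
q = K_eq · i = 0.2444 × 0.0029 = 7.088e-4 m/d (same in every zone)
Zone A: v = q/n = 7.088e-4/0.12 = 0.005907 m/d → t_A = 218/0.005907 = 36910 d
Zone B: v = q/n = 7.088e-4/0.33 = 0.002148 m/d → t_B = 106/0.002148 = 49350 d
Total t = 36910 + 49350 = 86260 d
   = 86260 / 365 = 236 yr

236 years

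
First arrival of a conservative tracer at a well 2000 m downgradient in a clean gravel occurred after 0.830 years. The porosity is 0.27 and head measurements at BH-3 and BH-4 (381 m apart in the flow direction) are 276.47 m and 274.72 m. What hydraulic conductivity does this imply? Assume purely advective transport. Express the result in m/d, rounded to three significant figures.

388 m/d

Hydraulic gradient i = (276.47 − 274.72) / 381 = 1.75 / 381 = 0.004593
t = 0.830 years = 303.0 d
v = L / t = 2000 / 303.0 = 6.602 m/d
K = v · n / i = 6.602 × 0.27 / 0.004593 = 388 m/d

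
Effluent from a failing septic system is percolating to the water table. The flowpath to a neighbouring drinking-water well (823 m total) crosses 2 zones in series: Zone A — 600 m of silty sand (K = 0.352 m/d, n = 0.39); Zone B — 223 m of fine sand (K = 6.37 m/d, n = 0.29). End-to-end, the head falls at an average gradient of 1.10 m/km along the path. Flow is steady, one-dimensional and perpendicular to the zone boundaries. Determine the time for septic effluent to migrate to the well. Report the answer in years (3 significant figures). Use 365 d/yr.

For zones in series the flux q is common to all zones; the equivalent conductivity is the harmonic (thickness-weighted) mean, K_eq = L_total / Σ(L_j/K_j).
Σ(L/K) = 600/0.352 + 223/6.37 = 1705 + 35.01 = 1740 d
K_eq = L_total / Σ(L/K) = 823 / 1740 = 0.4731 m/d
q = K_eq · i = 0.4731 × 0.0011 = 5.204e-4 m/d (same in every zone)
Zone A: v = q/n = 5.204e-4/0.39 = 0.001334 m/d → t_A = 600/0.001334 = 449600 d
Zone B: v = q/n = 5.204e-4/0.29 = 0.001795 m/d → t_B = 223/0.001795 = 124300 d
Total t = 449600 + 124300 = 573900 d
   = 573900 / 365 = 1570 yr

1570 years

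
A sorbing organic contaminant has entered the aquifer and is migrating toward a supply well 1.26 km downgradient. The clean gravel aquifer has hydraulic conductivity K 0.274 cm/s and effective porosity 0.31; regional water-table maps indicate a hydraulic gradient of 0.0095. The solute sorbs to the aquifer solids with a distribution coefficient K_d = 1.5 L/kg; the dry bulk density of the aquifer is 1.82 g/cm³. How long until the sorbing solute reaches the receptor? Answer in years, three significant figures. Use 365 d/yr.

4.67 years

K = 0.274 cm/s × 864 = 236.7 m/d
q = Ki = 236.7 × 0.0095 = 2.249 m/d
v_s = q/n_e = 2.249/0.31 = 7.255 m/d
Retardation R = 1 + ρ_b·K_d/n = 1 + 1.82×1.5/0.31 = 9.806
Contaminant velocity v_c = v/R = 7.255/9.806 = 0.7398 m/d
L = 1.26 km = 1260 m
t = L/v_c = 1260/0.7398 = 1703 d
   = 1703/365 = 4.67 yr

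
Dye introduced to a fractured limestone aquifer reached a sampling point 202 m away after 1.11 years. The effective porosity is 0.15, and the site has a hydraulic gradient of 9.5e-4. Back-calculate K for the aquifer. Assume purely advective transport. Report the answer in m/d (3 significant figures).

78.7 m/d

t = 1.11 years = 405.2 d
v = L / t = 202 / 405.2 = 0.4986 m/d
K = v · n / i = 0.4986 × 0.15 / 9.5e-4 = 78.7 m/d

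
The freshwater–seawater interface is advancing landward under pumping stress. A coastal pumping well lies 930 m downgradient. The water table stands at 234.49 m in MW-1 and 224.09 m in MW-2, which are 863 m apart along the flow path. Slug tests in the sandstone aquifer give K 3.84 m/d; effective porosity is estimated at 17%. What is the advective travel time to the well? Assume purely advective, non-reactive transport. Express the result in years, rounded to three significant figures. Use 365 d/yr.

Hydraulic gradient i = (234.49 − 224.09) / 863 = 10.40 / 863 = 0.01205
Darcy flux q = K·i = 3.84 × 0.01205 = 0.04628 m/d
v = Ki/n = 3.84·0.01205/0.17 = 0.2722 m/d
t = L / v = 930 / 0.2722 = 3416 d
   = 3416 / 365 = 9.36 yr

9.36 years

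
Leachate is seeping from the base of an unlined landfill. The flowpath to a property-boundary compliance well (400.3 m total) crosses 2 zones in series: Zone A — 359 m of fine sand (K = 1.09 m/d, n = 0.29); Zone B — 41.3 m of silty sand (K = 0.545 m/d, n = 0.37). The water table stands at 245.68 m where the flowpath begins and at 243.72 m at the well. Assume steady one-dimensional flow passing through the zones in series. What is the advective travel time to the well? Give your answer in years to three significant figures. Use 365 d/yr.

Total head drop ΔH = 245.68 − 243.72 = 1.96 m
Steady 1-D flow in series ⇒ the Darcy flux q is identical in every zone and the zone head losses add (resistances L/K in series).
Σ(L/K) = 359/1.09 + 41.3/0.545 = 329.4 + 75.78 = 405.1 d
q = ΔH / Σ(L/K) = 1.96 / 405.1 = 0.004838 m/d (same in every zone)
Zone A: v = q/n = 0.004838/0.29 = 0.01668 m/d → t_A = 359/0.01668 = 21520 d
Zone B: v = q/n = 0.004838/0.37 = 0.01308 m/d → t_B = 41.3/0.01308 = 3159 d
Total t = 21520 + 3159 = 24680 d
   = 24680 / 365 = 67.6 yr

67.6 years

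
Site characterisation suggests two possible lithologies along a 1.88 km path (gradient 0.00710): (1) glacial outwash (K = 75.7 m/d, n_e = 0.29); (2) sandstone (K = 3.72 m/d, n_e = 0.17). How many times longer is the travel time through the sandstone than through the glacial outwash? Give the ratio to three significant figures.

11.9

Unit 1 (glacial outwash): v = 75.7×0.0071/0.29 = 1.853 m/d, t = 1880/1.853 = 1014 d
Unit 2 (sandstone): v = 3.72×0.0071/0.17 = 0.1554 m/d, t = 1880/0.1554 = 12100 d
t(sandstone) / t(glacial outwash) = 12100/1014 = 11.9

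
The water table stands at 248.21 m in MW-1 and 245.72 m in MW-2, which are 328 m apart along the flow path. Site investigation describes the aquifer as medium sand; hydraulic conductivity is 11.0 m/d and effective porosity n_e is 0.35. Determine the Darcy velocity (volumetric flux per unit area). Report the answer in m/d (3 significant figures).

0.0835 m/d

Hydraulic gradient i = (248.21 − 245.72) / 328 = 2.49 / 328 = 0.007591
q = Ki = 11.0 × 0.007591 = 0.08351 m/d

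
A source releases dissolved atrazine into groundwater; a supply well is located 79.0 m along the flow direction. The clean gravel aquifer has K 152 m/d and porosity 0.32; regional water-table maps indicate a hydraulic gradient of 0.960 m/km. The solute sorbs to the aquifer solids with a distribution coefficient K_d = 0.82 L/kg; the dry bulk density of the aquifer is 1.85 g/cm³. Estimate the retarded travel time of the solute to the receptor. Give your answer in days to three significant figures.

995 days

Darcy flux q = K·i = 152 × 9.6e-4 = 0.1459 m/d
v_s = q/n_e = 0.1459/0.32 = 0.4560 m/d
Retardation R = 1 + ρ_b·K_d/n = 1 + 1.85×0.82/0.32 = 5.741
Contaminant velocity v_c = v/R = 0.4560/5.741 = 0.07943 m/d
t = L/v_c = 79.0/0.07943 = 994.5 d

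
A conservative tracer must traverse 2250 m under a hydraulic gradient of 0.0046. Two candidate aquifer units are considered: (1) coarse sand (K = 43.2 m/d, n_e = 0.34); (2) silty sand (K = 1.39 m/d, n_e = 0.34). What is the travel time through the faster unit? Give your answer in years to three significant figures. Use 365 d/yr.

10.5 years

Unit 1 (coarse sand): v = 43.2×0.0046/0.34 = 0.5845 m/d, t = 2250/0.5845 = 3850 d
Unit 2 (silty sand): v = 1.39×0.0046/0.34 = 0.01881 m/d, t = 2250/0.01881 = 119600 d
Faster: 3850 d / 365 = 10.5 yr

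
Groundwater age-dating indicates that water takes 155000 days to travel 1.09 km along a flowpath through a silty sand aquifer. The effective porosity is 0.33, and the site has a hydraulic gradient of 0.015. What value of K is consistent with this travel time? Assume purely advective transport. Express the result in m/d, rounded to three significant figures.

L = 1.09 km = 1090 m
v = L / t = 1090 / 155000 = 0.007032 m/d
K = v · n / i = 0.007032 × 0.33 / 0.015 = 0.155 m/d

0.155 m/d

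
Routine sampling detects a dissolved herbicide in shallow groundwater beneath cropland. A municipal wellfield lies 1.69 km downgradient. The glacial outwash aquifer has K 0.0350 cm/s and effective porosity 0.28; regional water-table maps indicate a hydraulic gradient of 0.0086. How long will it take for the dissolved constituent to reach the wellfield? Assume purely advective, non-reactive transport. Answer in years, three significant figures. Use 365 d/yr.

4.99 years

K = 0.0350 cm/s × 864 = 30.24 m/d
Specific discharge q = 30.24 × 0.0086 = 0.2601 m/d
v_s = q/n_e = 0.2601/0.28 = 0.9288 m/d
L = 1.69 km = 1690 m
t = L / v = 1690 / 0.9288 = 1820 d
   = 1820 / 365 = 4.99 yr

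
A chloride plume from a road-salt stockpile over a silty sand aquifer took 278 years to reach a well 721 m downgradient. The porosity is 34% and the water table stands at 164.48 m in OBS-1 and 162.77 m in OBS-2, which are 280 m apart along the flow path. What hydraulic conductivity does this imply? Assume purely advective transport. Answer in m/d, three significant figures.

Hydraulic gradient i = (164.48 − 162.77) / 280 = 1.71 / 280 = 0.006107
t = 278 years = 101500 d
v = L / t = 721 / 101500 = 0.007106 m/d
K = v · n / i = 0.007106 × 0.34 / 0.006107 = 0.396 m/d

0.396 m/d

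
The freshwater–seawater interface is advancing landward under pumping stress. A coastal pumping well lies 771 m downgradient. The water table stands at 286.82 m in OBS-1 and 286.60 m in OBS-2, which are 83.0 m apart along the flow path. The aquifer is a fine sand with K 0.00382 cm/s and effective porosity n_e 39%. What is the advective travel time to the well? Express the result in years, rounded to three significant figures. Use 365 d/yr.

94.2 years

Hydraulic gradient i = (286.82 − 286.60) / 83.0 = 0.22 / 83.0 = 0.002651
K = 0.00382 cm/s × 864 = 3.300 m/d
Darcy flux q = K·i = 3.300 × 0.002651 = 0.008748 m/d
v_s = q/n_e = 0.008748/0.39 = 0.02243 m/d
t = L / v = 771 / 0.02243 = 34370 d
   = 34370 / 365 = 94.2 yr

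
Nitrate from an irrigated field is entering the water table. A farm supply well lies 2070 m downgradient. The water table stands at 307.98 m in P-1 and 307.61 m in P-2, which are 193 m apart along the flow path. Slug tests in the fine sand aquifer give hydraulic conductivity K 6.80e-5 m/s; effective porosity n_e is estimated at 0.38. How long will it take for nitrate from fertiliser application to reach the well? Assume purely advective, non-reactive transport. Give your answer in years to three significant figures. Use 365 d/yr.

191 years

Hydraulic gradient i = (307.98 − 307.61) / 193 = 0.37 / 193 = 0.001917
K = 6.80e-5 m/s × 86400 s/d = 5.875 m/d
Darcy flux q = K·i = 5.875 × 0.001917 = 0.01126 m/d
Average linear velocity = 0.01126 / 0.38 = 0.02964 m/d
t = L / v = 2070 / 0.02964 = 69840 d
   = 69840 / 365 = 191 yr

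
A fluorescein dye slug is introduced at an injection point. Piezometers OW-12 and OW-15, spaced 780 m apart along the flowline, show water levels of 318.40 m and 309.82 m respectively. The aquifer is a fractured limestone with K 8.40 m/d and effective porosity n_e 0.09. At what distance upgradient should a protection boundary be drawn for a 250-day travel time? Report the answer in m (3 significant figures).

Hydraulic gradient i = (318.40 − 309.82) / 780 = 8.58 / 780 = 0.01100
Darcy flux q = K·i = 8.40 × 0.01100 = 0.09240 m/d
Average linear velocity = 0.09240 / 0.09 = 1.027 m/d
L = v × T = 1.027 × 250 = 256.7 m

257 m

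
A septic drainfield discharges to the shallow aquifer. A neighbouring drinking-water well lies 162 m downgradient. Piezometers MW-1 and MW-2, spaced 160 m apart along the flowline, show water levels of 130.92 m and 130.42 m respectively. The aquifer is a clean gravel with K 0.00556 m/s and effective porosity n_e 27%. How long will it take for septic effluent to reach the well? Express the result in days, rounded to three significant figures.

Hydraulic gradient i = (130.92 − 130.42) / 160 = 0.50 / 160 = 0.003125
K = 0.00556 m/s × 86400 s/d = 480.4 m/d
q = Ki = 480.4 × 0.003125 = 1.501 m/d
v_s = q/n_e = 1.501/0.27 = 5.560 m/d
t = L / v = 162 / 5.560 = 29.14 d

29.1 days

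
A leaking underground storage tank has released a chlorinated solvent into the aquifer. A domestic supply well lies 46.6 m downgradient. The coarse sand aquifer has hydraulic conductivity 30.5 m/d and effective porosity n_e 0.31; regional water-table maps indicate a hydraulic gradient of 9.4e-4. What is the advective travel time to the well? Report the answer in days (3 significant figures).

Darcy flux q = K·i = 30.5 × 9.4e-4 = 0.02867 m/d
Average linear velocity = 0.02867 / 0.31 = 0.09248 m/d
t = L / v = 46.6 / 0.09248 = 503.9 d

504 days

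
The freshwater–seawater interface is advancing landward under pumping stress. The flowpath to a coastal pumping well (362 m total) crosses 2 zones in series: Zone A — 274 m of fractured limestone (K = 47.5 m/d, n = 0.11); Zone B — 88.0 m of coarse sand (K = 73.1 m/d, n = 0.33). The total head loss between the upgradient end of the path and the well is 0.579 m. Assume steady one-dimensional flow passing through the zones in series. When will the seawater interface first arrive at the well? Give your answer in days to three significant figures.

713 days

Continuity: the same q passes through each zone, so ΔH = q·Σ(L_j/K_j) — the zones act as resistances in series.
Σ(L/K) = 274/47.5 + 88.0/73.1 = 5.768 + 1.204 = 6.972 d
q = ΔH / Σ(L/K) = 0.579 / 6.972 = 0.08304 m/d (same in every zone)
Zone A: v = q/n = 0.08304/0.11 = 0.7549 m/d → t_A = 274/0.7549 = 362.9 d
Zone B: v = q/n = 0.08304/0.33 = 0.2516 m/d → t_B = 88.0/0.2516 = 349.7 d
Total t = 362.9 + 349.7 = 712.6 d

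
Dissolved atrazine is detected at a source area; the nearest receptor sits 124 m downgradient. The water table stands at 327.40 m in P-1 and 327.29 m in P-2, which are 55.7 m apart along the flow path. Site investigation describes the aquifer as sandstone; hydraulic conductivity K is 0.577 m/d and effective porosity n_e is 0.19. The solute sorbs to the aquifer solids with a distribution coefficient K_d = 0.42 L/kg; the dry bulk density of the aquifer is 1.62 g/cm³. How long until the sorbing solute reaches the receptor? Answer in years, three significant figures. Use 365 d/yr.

Hydraulic gradient i = (327.40 − 327.29) / 55.7 = 0.11 / 55.7 = 0.001975
Darcy flux q = K·i = 0.577 × 0.001975 = 0.001139 m/d
Average linear velocity = 0.001139 / 0.19 = 0.005997 m/d
Retardation R = 1 + ρ_b·K_d/n = 1 + 1.62×0.42/0.19 = 4.581
Contaminant velocity v_c = v/R = 0.005997/4.581 = 0.001309 m/d
t = L/v_c = 124/0.001309 = 94720 d
   = 94720/365 = 259 yr

259 years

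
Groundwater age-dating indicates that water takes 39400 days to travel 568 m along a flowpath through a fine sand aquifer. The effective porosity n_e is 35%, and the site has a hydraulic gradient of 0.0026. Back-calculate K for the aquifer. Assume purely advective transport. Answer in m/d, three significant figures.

1.94 m/d

v = L / t = 568 / 39400 = 0.01442 m/d
K = v · n / i = 0.01442 × 0.35 / 0.0026 = 1.94 m/d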